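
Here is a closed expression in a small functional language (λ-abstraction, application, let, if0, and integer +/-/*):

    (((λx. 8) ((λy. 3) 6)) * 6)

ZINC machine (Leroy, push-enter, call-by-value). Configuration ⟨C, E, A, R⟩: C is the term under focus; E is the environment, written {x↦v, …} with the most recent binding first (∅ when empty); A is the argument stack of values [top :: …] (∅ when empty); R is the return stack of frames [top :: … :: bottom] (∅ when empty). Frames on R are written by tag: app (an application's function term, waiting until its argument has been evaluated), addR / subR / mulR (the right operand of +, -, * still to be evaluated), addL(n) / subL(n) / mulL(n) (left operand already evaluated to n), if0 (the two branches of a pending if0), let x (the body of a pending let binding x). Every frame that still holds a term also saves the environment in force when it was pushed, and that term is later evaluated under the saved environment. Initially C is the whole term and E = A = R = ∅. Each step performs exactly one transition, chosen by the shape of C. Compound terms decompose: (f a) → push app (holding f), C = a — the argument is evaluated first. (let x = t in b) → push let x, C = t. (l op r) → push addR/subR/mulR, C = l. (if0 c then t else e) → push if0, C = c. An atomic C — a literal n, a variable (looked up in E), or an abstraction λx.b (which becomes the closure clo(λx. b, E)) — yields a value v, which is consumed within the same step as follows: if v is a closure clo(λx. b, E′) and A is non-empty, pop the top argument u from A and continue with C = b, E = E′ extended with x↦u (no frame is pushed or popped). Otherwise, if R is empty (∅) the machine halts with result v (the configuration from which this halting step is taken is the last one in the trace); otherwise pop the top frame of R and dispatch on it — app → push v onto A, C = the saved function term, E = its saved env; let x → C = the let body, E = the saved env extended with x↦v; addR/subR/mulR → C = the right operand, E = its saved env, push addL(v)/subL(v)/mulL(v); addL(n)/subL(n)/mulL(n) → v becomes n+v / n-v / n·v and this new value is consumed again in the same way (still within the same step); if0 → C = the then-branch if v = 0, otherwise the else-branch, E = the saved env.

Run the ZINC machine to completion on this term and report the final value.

0. ⟨C=(((λx. 8) ((λy. 3) 6)) * 6); E=∅; A=∅; R=∅⟩
1. ⟨C=((λx. 8) ((λy. 3) 6)); E=∅; A=∅; R=[mulR]⟩
2. ⟨C=((λy. 3) 6); E=∅; A=∅; R=[app :: mulR]⟩
3. ⟨C=6; E=∅; A=∅; R=[app :: app :: mulR]⟩
4. ⟨C=(λy. 3); E=∅; A=[6]; R=[app :: mulR]⟩
5. ⟨C=3; E={y↦6}; A=∅; R=[app :: mulR]⟩
6. ⟨C=(λx. 8); E=∅; A=[3]; R=[mulR]⟩
7. ⟨C=8; E={x↦3}; A=∅; R=[mulR]⟩
8. ⟨C=6; E=∅; A=∅; R=[mulL(8)]⟩
→ final value 48

Answer: 48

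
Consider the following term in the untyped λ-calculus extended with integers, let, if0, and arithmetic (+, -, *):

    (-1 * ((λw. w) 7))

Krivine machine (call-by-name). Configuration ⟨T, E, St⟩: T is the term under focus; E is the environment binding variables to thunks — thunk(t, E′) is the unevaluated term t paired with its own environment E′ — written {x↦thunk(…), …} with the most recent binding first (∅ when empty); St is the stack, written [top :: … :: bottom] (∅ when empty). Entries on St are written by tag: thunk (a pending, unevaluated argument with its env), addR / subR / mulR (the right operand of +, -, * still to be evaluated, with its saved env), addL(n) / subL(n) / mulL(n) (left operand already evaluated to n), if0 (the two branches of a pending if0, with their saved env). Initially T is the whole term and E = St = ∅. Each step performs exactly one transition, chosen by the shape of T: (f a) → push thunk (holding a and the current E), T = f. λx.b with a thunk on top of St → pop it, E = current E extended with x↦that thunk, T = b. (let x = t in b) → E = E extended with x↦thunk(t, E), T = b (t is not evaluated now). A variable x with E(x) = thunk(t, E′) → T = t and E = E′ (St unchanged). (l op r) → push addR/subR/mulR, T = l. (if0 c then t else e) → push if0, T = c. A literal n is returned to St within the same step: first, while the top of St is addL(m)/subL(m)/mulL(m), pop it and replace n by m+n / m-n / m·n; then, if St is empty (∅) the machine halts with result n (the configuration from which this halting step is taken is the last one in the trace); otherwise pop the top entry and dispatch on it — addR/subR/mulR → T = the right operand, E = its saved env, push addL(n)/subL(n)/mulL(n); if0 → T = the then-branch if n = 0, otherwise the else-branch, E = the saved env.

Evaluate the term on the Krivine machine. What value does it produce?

Answer: -7

Machine steps:
0. [T=(-1 * ((λw. w) 7)) | E=∅ | St=∅]
1. [T=-1 | E=∅ | St=[mulR]]
2. [T=((λw. w) 7) | E=∅ | St=[mulL(-1)]]
3. [T=(λw. w) | E=∅ | St=[thunk :: mulL(-1)]]
4. [T=w | E={w↦thunk(7, ∅)} | St=[mulL(-1)]]
5. [T=7 | E=∅ | St=[mulL(-1)]]
→ final value -7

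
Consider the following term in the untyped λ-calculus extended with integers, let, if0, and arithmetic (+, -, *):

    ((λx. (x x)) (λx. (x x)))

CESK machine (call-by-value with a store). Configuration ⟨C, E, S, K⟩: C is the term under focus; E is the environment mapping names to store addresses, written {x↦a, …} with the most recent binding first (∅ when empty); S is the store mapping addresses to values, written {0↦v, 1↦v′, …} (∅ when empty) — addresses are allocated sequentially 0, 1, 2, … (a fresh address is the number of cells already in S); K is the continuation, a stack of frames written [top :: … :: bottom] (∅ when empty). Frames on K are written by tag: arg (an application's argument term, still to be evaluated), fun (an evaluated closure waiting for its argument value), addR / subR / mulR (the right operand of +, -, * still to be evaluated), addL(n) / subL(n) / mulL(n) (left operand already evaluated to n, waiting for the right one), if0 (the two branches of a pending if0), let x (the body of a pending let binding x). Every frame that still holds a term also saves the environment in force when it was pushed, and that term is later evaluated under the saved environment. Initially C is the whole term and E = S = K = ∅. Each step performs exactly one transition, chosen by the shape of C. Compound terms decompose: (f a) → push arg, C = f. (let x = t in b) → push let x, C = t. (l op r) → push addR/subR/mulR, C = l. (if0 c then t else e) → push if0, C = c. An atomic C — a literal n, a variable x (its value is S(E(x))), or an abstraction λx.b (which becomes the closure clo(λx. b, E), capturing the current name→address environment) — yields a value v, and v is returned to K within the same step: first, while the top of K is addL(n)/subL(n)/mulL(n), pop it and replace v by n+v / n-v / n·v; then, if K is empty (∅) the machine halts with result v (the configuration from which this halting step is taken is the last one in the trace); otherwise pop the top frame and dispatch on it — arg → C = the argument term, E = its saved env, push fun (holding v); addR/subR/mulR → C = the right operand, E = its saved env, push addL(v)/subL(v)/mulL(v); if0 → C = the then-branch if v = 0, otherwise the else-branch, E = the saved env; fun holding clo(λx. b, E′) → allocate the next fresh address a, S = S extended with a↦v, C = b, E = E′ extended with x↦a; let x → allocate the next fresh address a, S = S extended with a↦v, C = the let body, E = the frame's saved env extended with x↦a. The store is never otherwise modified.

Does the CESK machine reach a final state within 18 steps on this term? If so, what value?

0. <C=((λx. (x x)) (λx. (x x))), E=∅, S=∅, K=∅>
1. <C=(λx. (x x)), E=∅, S=∅, K=[arg]>
2. <C=(λx. (x x)), E=∅, S=∅, K=[fun]>
3. <C=(x x), E={x↦0}, S={0↦clo(λx. (x x), ∅)}, K=∅>
4. <C=x, E={x↦0}, S={0↦clo(λx. (x x), ∅)}, K=[arg]>
5. <C=x, E={x↦0}, S={0↦clo(λx. (x x), ∅)}, K=[fun]>
6. <C=(x x), E={x↦1}, S={0↦clo(λx. (x x), ∅), 1↦clo(λx. (x x), ∅)}, K=∅>
7. <C=x, E={x↦1}, S={0↦clo(λx. (x x), ∅), 1↦clo(λx. (x x), ∅)}, K=[arg]>
8. <C=x, E={x↦1}, S={0↦clo(λx. (x x), ∅), 1↦clo(λx. (x x), ∅)}, K=[fun]>
9. <C=(x x), E={x↦2}, S={0↦clo(λx. (x x), ∅), 1↦clo(λx. (x x), ∅), 2↦clo(λx. (x x), ∅)}, K=∅>
10. <C=x, E={x↦2}, S={0↦clo(λx. (x x), ∅), 1↦clo(λx. (x x), ∅), 2↦clo(λx. (x x), ∅)}, K=[arg]>
11. <C=x, E={x↦2}, S={0↦clo(λx. (x x), ∅), 1↦clo(λx. (x x), ∅), 2↦clo(λx. (x x), ∅)}, K=[fun]>
12. <C=(x x), E={x↦3}, S={0↦clo(λx. (x x), ∅), 1↦clo(λx. (x x), ∅), 2↦clo(λx. (x x), ∅), 3↦clo(λx. (x x), ∅)}, K=∅>
13. <C=x, E={x↦3}, S={0↦clo(λx. (x x), ∅), 1↦clo(λx. (x x), ∅), 2↦clo(λx. (x x), ∅), 3↦clo(λx. (x x), ∅)}, K=[arg]>
14. <C=x, E={x↦3}, S={0↦clo(λx. (x x), ∅), 1↦clo(λx. (x x), ∅), 2↦clo(λx. (x x), ∅), 3↦clo(λx. (x x), ∅)}, K=[fun]>
15. <C=(x x), E={x↦4}, S={0↦clo(λx. (x x), ∅), 1↦clo(λx. (x x), ∅), 2↦clo(λx. (x x), ∅), 3↦clo(λx. (x x), ∅), 4↦clo(λx. (x x), ∅)}, K=∅>
16. <C=x, E={x↦4}, S={0↦clo(λx. (x x), ∅), 1↦clo(λx. (x x), ∅), 2↦clo(λx. (x x), ∅), 3↦clo(λx. (x x), ∅), 4↦clo(λx. (x x), ∅)}, K=[arg]>
17. <C=x, E={x↦4}, S={0↦clo(λx. (x x), ∅), 1↦clo(λx. (x x), ∅), 2↦clo(λx. (x x), ∅), 3↦clo(λx. (x x), ∅), 4↦clo(λx. (x x), ∅)}, K=[fun]>
18. <C=(x x), E={x↦5}, S={0↦clo(λx. (x x), ∅), 1↦clo(λx. (x x), ∅), 2↦clo(λx. (x x), ∅), 3↦clo(λx. (x x), ∅), 4↦clo(λx. (x x), ∅), 5↦clo(λx. (x x), ∅)}, K=∅>
→ 18 transitions taken and the configuration is still not final: no result within 18 steps

Answer: DIVERGES (no final state within 18 steps)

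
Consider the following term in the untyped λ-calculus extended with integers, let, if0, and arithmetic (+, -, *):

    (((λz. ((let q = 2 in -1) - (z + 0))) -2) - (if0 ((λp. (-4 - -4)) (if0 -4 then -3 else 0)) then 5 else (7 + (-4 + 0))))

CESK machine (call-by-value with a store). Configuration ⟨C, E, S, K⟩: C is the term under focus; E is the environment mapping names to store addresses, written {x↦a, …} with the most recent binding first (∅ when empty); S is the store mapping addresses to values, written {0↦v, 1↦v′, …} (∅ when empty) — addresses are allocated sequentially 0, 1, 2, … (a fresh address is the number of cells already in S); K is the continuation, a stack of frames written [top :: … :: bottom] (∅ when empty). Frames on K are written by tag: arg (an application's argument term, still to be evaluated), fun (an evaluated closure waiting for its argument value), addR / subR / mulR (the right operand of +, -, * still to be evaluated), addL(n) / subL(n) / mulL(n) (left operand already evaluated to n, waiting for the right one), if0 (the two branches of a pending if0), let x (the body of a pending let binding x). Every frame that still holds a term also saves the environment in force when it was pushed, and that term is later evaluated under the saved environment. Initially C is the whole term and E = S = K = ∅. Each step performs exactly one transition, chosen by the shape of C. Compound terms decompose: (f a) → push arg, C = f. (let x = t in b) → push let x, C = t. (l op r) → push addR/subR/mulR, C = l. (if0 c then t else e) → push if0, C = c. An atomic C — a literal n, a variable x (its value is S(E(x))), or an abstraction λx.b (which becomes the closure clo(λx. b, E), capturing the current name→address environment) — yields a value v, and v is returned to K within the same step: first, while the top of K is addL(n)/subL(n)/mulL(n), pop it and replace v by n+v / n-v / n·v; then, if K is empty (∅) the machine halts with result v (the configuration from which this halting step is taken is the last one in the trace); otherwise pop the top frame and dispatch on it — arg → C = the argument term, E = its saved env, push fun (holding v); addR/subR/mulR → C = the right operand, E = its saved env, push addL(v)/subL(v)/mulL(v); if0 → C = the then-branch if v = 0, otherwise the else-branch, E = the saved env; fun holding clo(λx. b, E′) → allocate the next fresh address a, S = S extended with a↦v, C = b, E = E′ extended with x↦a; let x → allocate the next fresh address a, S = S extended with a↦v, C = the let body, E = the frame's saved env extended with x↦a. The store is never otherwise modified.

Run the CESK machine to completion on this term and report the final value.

Answer: -4

Machine steps:
step 0: ⟨C=(((λz. ((let q = 2 in -1) - (z + 0))) -2) - (if0 ((λp. (-4 - -4)) (if0 -4 then -3 else 0)) then 5 else (7 + (-4 + 0)))); E=∅; S=∅; K=∅⟩
step 1: ⟨C=((λz. ((let q = 2 in -1) - (z + 0))) -2); E=∅; S=∅; K=[subR]⟩
step 2: ⟨C=(λz. ((let q = 2 in -1) - (z + 0))); E=∅; S=∅; K=[arg :: subR]⟩
step 3: ⟨C=-2; E=∅; S=∅; K=[fun :: subR]⟩
step 4: ⟨C=((let q = 2 in -1) - (z + 0)); E={z↦0}; S={0↦-2}; K=[subR]⟩
step 5: ⟨C=(let q = 2 in -1); E={z↦0}; S={0↦-2}; K=[subR :: subR]⟩
step 6: ⟨C=2; E={z↦0}; S={0↦-2}; K=[let q :: subR :: subR]⟩
step 7: ⟨C=-1; E={q↦1, z↦0}; S={0↦-2, 1↦2}; K=[subR :: subR]⟩
step 8: ⟨C=(z + 0); E={z↦0}; S={0↦-2, 1↦2}; K=[subL(-1) :: subR]⟩
step 9: ⟨C=z; E={z↦0}; S={0↦-2, 1↦2}; K=[addR :: subL(-1) :: subR]⟩
step 10: ⟨C=0; E={z↦0}; S={0↦-2, 1↦2}; K=[addL(-2) :: subL(-1) :: subR]⟩
step 11: ⟨C=(if0 ((λp. (-4 - -4)) (if0 -4 then -3 else 0)) then 5 else (7 + (-4 + 0))); E=∅; S={0↦-2, 1↦2}; K=[subL(1)]⟩
step 12: ⟨C=((λp. (-4 - -4)) (if0 -4 then -3 else 0)); E=∅; S={0↦-2, 1↦2}; K=[if0 :: subL(1)]⟩
step 13: ⟨C=(λp. (-4 - -4)); E=∅; S={0↦-2, 1↦2}; K=[arg :: if0 :: subL(1)]⟩
step 14: ⟨C=(if0 -4 then -3 else 0); E=∅; S={0↦-2, 1↦2}; K=[fun :: if0 :: subL(1)]⟩
step 15: ⟨C=-4; E=∅; S={0↦-2, 1↦2}; K=[if0 :: fun :: if0 :: subL(1)]⟩
step 16: ⟨C=0; E=∅; S={0↦-2, 1↦2}; K=[fun :: if0 :: subL(1)]⟩
step 17: ⟨C=(-4 - -4); E={p↦2}; S={0↦-2, 1↦2, 2↦0}; K=[if0 :: subL(1)]⟩
step 18: ⟨C=-4; E={p↦2}; S={0↦-2, 1↦2, 2↦0}; K=[subR :: if0 :: subL(1)]⟩
step 19: ⟨C=-4; E={p↦2}; S={0↦-2, 1↦2, 2↦0}; K=[subL(-4) :: if0 :: subL(1)]⟩
step 20: ⟨C=5; E=∅; S={0↦-2, 1↦2, 2↦0}; K=[subL(1)]⟩
→ final value -4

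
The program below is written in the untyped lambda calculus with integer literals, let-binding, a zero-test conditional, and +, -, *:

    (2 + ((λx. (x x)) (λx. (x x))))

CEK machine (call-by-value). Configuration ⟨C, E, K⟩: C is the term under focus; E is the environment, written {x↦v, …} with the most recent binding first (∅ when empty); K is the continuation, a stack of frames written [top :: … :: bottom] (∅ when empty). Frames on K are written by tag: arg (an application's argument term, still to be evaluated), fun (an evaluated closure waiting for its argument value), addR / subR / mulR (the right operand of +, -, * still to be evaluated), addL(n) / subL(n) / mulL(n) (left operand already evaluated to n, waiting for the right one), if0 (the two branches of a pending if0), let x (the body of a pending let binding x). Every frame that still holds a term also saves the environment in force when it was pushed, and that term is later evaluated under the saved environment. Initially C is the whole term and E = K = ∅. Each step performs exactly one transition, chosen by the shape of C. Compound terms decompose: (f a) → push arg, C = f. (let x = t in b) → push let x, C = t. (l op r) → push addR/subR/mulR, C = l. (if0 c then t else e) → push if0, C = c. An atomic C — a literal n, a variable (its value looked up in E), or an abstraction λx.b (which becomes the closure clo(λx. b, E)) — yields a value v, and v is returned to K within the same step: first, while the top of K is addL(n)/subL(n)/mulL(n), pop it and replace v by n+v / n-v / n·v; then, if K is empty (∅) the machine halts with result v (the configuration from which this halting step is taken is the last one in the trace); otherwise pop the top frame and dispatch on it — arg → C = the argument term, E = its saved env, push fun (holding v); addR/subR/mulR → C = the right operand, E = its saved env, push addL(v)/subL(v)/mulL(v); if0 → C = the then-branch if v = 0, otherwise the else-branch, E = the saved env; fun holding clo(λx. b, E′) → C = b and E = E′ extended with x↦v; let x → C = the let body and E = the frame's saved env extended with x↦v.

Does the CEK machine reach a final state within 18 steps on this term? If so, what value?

Answer: DIVERGES (no final state within 18 steps)

Execution trace:
0. ⟨C=(2 + ((λx. (x x)) (λx. (x x)))); E=∅; K=∅⟩
1. ⟨C=2; E=∅; K=[addR]⟩
2. ⟨C=((λx. (x x)) (λx. (x x))); E=∅; K=[addL(2)]⟩
3. ⟨C=(λx. (x x)); E=∅; K=[arg :: addL(2)]⟩
4. ⟨C=(λx. (x x)); E=∅; K=[fun :: addL(2)]⟩
5. ⟨C=(x x); E={x↦clo(λx. (x x), ∅)}; K=[addL(2)]⟩
6. ⟨C=x; E={x↦clo(λx. (x x), ∅)}; K=[arg :: addL(2)]⟩
7. ⟨C=x; E={x↦clo(λx. (x x), ∅)}; K=[fun :: addL(2)]⟩
… configuration repeats with period 3 (steps 5–7 recur indefinitely) …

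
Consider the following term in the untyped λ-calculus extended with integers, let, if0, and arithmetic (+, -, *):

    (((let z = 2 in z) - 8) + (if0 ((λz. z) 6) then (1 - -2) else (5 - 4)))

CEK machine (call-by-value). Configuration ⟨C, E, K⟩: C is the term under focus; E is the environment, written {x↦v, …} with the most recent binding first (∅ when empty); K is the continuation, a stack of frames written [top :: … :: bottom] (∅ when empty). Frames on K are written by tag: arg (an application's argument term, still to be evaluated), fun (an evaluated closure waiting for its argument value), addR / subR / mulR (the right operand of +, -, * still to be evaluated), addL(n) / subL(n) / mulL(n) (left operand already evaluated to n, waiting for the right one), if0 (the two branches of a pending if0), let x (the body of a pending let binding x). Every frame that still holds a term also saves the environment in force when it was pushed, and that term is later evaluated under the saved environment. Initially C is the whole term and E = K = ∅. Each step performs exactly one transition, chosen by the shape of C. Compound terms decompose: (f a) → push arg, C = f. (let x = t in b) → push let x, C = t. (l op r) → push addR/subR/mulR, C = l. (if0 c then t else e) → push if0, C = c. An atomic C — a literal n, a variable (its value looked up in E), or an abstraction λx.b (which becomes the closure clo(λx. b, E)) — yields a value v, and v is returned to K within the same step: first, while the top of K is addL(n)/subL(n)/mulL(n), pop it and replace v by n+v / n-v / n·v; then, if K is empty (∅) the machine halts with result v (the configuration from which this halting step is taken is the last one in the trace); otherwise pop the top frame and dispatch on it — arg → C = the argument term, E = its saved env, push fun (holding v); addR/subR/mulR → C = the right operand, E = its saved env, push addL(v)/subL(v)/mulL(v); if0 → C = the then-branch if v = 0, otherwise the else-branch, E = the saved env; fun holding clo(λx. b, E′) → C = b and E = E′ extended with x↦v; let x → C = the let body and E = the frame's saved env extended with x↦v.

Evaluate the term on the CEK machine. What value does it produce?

t=0: ⟨C=(((let z = 2 in z) - 8) + (if0 ((λz. z) 6) then (1 - -2) else (5 - 4))); E=∅; K=∅⟩
t=1: ⟨C=((let z = 2 in z) - 8); E=∅; K=[addR]⟩
t=2: ⟨C=(let z = 2 in z); E=∅; K=[subR :: addR]⟩
t=3: ⟨C=2; E=∅; K=[let z :: subR :: addR]⟩
t=4: ⟨C=z; E={z↦2}; K=[subR :: addR]⟩
t=5: ⟨C=8; E=∅; K=[subL(2) :: addR]⟩
t=6: ⟨C=(if0 ((λz. z) 6) then (1 - -2) else (5 - 4)); E=∅; K=[addL(-6)]⟩
t=7: ⟨C=((λz. z) 6); E=∅; K=[if0 :: addL(-6)]⟩
t=8: ⟨C=(λz. z); E=∅; K=[arg :: if0 :: addL(-6)]⟩
t=9: ⟨C=6; E=∅; K=[fun :: if0 :: addL(-6)]⟩
t=10: ⟨C=z; E={z↦6}; K=[if0 :: addL(-6)]⟩
t=11: ⟨C=(5 - 4); E=∅; K=[addL(-6)]⟩
t=12: ⟨C=5; E=∅; K=[subR :: addL(-6)]⟩
t=13: ⟨C=4; E=∅; K=[subL(5) :: addL(-6)]⟩
→ final value -5

Answer: -5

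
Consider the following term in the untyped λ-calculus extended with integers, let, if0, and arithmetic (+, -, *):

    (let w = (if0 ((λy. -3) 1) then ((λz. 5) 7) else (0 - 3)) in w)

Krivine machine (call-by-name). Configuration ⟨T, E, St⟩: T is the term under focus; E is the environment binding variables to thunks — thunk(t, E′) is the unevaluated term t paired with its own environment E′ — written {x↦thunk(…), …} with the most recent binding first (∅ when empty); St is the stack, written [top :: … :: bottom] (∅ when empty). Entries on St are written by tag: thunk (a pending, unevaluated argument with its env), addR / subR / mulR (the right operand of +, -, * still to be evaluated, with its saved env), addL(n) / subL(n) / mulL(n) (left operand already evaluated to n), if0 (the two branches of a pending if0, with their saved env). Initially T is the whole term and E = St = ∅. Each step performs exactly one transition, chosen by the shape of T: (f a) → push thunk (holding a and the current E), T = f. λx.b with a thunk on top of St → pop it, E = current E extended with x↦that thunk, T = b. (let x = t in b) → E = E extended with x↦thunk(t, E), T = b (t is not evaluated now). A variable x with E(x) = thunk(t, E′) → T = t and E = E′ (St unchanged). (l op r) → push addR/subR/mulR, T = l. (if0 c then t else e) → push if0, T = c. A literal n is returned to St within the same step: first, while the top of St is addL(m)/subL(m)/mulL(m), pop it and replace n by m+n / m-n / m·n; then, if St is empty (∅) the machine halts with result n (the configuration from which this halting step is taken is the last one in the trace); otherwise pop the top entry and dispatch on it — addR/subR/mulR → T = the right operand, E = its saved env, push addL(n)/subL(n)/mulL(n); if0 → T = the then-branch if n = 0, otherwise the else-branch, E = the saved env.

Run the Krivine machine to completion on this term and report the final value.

Answer: -3

Machine steps:
step 0: [T=(let w = (if0 ((λy. -3) 1) then ((λz. 5) 7) else (0 - 3)) in w) | E=∅ | St=∅]
step 1: [T=w | E={w↦thunk((if0 ((λy. -3) 1) then ((λz. 5) 7) else (0 - 3)), ∅)} | St=∅]
step 2: [T=(if0 ((λy. -3) 1) then ((λz. 5) 7) else (0 - 3)) | E=∅ | St=∅]
step 3: [T=((λy. -3) 1) | E=∅ | St=[if0]]
step 4: [T=(λy. -3) | E=∅ | St=[thunk :: if0]]
step 5: [T=-3 | E={y↦thunk(1, ∅)} | St=[if0]]
step 6: [T=(0 - 3) | E=∅ | St=∅]
step 7: [T=0 | E=∅ | St=[subR]]
step 8: [T=3 | E=∅ | St=[subL(0)]]
→ final value -3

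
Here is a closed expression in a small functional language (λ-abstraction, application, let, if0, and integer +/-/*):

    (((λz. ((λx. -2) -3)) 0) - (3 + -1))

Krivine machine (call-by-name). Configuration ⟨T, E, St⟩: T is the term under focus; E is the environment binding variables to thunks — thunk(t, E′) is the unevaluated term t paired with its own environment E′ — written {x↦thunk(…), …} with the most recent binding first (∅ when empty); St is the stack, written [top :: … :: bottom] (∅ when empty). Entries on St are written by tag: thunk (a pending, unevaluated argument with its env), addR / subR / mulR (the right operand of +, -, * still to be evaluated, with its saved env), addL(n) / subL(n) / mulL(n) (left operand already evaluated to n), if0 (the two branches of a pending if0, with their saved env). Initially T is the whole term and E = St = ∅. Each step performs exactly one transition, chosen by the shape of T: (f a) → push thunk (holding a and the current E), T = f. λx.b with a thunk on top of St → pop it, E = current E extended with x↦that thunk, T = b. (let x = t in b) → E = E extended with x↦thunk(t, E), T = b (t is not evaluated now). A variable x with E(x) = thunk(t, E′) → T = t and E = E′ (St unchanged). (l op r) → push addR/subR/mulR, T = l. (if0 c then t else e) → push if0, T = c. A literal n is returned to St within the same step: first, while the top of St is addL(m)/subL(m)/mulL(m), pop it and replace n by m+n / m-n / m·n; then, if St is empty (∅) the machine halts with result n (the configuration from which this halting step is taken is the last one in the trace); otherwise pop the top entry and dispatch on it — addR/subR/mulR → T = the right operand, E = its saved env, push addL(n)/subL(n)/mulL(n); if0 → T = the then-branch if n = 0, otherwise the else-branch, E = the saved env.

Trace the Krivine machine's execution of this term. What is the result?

t=0: <T=(((λz. ((λx. -2) -3)) 0) - (3 + -1)), E=∅, St=∅>
t=1: <T=((λz. ((λx. -2) -3)) 0), E=∅, St=[subR]>
t=2: <T=(λz. ((λx. -2) -3)), E=∅, St=[thunk :: subR]>
t=3: <T=((λx. -2) -3), E={z↦thunk(0, ∅)}, St=[subR]>
t=4: <T=(λx. -2), E={z↦thunk(0, ∅)}, St=[thunk :: subR]>
t=5: <T=-2, E={x↦thunk(-3, {z↦thunk(0, ∅)}), z↦thunk(0, ∅)}, St=[subR]>
t=6: <T=(3 + -1), E=∅, St=[subL(-2)]>
t=7: <T=3, E=∅, St=[addR :: subL(-2)]>
t=8: <T=-1, E=∅, St=[addL(3) :: subL(-2)]>
→ final value -4

Answer: -4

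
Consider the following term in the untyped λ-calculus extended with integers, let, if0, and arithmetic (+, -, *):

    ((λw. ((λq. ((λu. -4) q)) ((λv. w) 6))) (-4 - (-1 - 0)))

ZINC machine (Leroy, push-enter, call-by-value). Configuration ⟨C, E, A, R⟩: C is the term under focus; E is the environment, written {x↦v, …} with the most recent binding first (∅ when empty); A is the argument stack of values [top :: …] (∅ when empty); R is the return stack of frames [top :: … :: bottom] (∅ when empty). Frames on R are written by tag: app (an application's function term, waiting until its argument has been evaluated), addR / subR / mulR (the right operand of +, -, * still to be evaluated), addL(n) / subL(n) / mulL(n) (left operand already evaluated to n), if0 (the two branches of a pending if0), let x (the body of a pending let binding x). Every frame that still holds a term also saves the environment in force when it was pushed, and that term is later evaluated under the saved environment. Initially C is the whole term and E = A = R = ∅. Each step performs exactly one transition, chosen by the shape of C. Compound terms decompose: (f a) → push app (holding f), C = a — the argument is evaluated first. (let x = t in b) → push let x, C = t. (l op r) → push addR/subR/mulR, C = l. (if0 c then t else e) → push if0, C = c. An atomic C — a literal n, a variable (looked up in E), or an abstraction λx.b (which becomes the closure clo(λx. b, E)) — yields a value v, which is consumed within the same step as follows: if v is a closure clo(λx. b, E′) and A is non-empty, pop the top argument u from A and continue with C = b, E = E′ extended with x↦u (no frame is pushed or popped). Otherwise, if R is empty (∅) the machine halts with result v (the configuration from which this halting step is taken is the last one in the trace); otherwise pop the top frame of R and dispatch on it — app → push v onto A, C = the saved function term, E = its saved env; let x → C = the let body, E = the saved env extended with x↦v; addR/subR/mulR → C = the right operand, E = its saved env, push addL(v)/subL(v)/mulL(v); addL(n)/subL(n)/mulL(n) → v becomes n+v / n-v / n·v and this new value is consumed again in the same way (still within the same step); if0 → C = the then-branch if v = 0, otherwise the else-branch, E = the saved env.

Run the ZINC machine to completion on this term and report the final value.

Answer: -4

Machine steps:
step 0: <C=((λw. ((λq. ((λu. -4) q)) ((λv. w) 6))) (-4 - (-1 - 0))), E=∅, A=∅, R=∅>
step 1: <C=(-4 - (-1 - 0)), E=∅, A=∅, R=[app]>
step 2: <C=-4, E=∅, A=∅, R=[subR :: app]>
step 3: <C=(-1 - 0), E=∅, A=∅, R=[subL(-4) :: app]>
step 4: <C=-1, E=∅, A=∅, R=[subR :: subL(-4) :: app]>
step 5: <C=0, E=∅, A=∅, R=[subL(-1) :: subL(-4) :: app]>
step 6: <C=(λw. ((λq. ((λu. -4) q)) ((λv. w) 6))), E=∅, A=[-3], R=∅>
step 7: <C=((λq. ((λu. -4) q)) ((λv. w) 6)), E={w↦-3}, A=∅, R=∅>
step 8: <C=((λv. w) 6), E={w↦-3}, A=∅, R=[app]>
step 9: <C=6, E={w↦-3}, A=∅, R=[app :: app]>
step 10: <C=(λv. w), E={w↦-3}, A=[6], R=[app]>
step 11: <C=w, E={v↦6, w↦-3}, A=∅, R=[app]>
step 12: <C=(λq. ((λu. -4) q)), E={w↦-3}, A=[-3], R=∅>
step 13: <C=((λu. -4) q), E={q↦-3, w↦-3}, A=∅, R=∅>
step 14: <C=q, E={q↦-3, w↦-3}, A=∅, R=[app]>
step 15: <C=(λu. -4), E={q↦-3, w↦-3}, A=[-3], R=∅>
step 16: <C=-4, E={u↦-3, q↦-3, w↦-3}, A=∅, R=∅>
→ final value -4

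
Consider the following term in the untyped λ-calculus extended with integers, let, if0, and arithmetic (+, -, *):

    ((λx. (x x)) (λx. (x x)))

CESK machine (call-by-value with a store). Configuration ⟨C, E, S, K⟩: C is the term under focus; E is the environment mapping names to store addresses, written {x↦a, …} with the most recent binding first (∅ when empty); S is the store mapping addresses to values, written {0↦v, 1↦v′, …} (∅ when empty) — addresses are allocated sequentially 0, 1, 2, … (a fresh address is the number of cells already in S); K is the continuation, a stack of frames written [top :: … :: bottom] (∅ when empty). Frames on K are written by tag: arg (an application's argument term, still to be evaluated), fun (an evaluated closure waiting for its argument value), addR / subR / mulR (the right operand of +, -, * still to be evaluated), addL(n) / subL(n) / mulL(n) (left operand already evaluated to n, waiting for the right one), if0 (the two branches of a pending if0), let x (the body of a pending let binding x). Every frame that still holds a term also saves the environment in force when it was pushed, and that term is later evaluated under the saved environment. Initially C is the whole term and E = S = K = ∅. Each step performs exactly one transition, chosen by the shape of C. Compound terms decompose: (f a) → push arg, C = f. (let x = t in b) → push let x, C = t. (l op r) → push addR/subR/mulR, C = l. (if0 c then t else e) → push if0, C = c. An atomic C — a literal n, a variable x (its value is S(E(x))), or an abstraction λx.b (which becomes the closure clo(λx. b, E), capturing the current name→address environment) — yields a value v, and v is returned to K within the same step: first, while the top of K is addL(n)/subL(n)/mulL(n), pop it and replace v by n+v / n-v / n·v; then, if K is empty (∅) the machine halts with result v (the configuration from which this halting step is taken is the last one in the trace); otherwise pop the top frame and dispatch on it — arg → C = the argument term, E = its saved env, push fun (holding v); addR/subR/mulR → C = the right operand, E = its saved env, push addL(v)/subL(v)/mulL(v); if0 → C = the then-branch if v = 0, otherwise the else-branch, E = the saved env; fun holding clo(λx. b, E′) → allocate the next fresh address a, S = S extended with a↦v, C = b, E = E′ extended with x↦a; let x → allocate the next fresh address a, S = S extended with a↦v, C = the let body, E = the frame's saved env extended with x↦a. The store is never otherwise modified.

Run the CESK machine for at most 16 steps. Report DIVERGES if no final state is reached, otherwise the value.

Answer: DIVERGES (no final state within 16 steps)

Derivation:
t=0: [C=((λx. (x x)) (λx. (x x))) | E=∅ | S=∅ | K=∅]
t=1: [C=(λx. (x x)) | E=∅ | S=∅ | K=[arg]]
t=2: [C=(λx. (x x)) | E=∅ | S=∅ | K=[fun]]
t=3: [C=(x x) | E={x↦0} | S={0↦clo(λx. (x x), ∅)} | K=∅]
t=4: [C=x | E={x↦0} | S={0↦clo(λx. (x x), ∅)} | K=[arg]]
t=5: [C=x | E={x↦0} | S={0↦clo(λx. (x x), ∅)} | K=[fun]]
t=6: [C=(x x) | E={x↦1} | S={0↦clo(λx. (x x), ∅), 1↦clo(λx. (x x), ∅)} | K=∅]
t=7: [C=x | E={x↦1} | S={0↦clo(λx. (x x), ∅), 1↦clo(λx. (x x), ∅)} | K=[arg]]
t=8: [C=x | E={x↦1} | S={0↦clo(λx. (x x), ∅), 1↦clo(λx. (x x), ∅)} | K=[fun]]
t=9: [C=(x x) | E={x↦2} | S={0↦clo(λx. (x x), ∅), 1↦clo(λx. (x x), ∅), 2↦clo(λx. (x x), ∅)} | K=∅]
t=10: [C=x | E={x↦2} | S={0↦clo(λx. (x x), ∅), 1↦clo(λx. (x x), ∅), 2↦clo(λx. (x x), ∅)} | K=[arg]]
t=11: [C=x | E={x↦2} | S={0↦clo(λx. (x x), ∅), 1↦clo(λx. (x x), ∅), 2↦clo(λx. (x x), ∅)} | K=[fun]]
t=12: [C=(x x) | E={x↦3} | S={0↦clo(λx. (x x), ∅), 1↦clo(λx. (x x), ∅), 2↦clo(λx. (x x), ∅), 3↦clo(λx. (x x), ∅)} | K=∅]
t=13: [C=x | E={x↦3} | S={0↦clo(λx. (x x), ∅), 1↦clo(λx. (x x), ∅), 2↦clo(λx. (x x), ∅), 3↦clo(λx. (x x), ∅)} | K=[arg]]
t=14: [C=x | E={x↦3} | S={0↦clo(λx. (x x), ∅), 1↦clo(λx. (x x), ∅), 2↦clo(λx. (x x), ∅), 3↦clo(λx. (x x), ∅)} | K=[fun]]
t=15: [C=(x x) | E={x↦4} | S={0↦clo(λx. (x x), ∅), 1↦clo(λx. (x x), ∅), 2↦clo(λx. (x x), ∅), 3↦clo(λx. (x x), ∅), 4↦clo(λx. (x x), ∅)} | K=∅]
t=16: [C=x | E={x↦4} | S={0↦clo(λx. (x x), ∅), 1↦clo(λx. (x x), ∅), 2↦clo(λx. (x x), ∅), 3↦clo(λx. (x x), ∅), 4↦clo(λx. (x x), ∅)} | K=[arg]]
→ 16 transitions taken and the configuration is still not final: no result within 16 steps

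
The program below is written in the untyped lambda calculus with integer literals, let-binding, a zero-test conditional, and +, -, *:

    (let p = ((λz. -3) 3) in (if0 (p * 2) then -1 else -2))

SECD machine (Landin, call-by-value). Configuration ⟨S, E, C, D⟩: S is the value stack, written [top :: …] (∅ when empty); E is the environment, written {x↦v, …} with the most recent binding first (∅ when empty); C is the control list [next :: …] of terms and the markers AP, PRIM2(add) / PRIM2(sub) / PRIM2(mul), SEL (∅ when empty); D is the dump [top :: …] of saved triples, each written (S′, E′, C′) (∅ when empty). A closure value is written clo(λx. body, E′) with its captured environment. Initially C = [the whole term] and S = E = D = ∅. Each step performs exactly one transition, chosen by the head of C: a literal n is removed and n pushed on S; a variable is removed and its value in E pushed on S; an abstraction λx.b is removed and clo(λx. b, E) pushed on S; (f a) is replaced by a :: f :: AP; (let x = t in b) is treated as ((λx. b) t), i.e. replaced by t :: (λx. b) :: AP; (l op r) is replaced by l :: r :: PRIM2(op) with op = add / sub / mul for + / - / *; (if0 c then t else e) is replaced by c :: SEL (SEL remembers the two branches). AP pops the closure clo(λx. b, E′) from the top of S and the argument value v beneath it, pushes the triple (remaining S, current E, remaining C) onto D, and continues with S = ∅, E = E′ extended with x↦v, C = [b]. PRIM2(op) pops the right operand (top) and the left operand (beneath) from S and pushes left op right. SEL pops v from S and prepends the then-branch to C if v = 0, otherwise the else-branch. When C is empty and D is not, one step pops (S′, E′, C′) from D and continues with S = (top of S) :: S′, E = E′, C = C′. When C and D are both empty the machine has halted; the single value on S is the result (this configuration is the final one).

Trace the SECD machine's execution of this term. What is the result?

Answer: -2

Execution trace:
step 0: <S=∅, E=∅, C=[(let p = ((λz. -3) 3) in (if0 (p * 2) then -1 else -2))], D=∅>
step 1: <S=∅, E=∅, C=[((λz. -3) 3) :: (λp. (if0 (p * 2) then -1 else -2)) :: AP], D=∅>
step 2: <S=∅, E=∅, C=[3 :: (λz. -3) :: AP :: (λp. (if0 (p * 2) then -1 else -2)) :: AP], D=∅>
step 3: <S=[3], E=∅, C=[(λz. -3) :: AP :: (λp. (if0 (p * 2) then -1 else -2)) :: AP], D=∅>
step 4: <S=[clo(λz. -3, ∅) :: 3], E=∅, C=[AP :: (λp. (if0 (p * 2) then -1 else -2)) :: AP], D=∅>
step 5: <S=∅, E={z↦3}, C=[-3], D=[(∅, ∅, [(λp. (if0 (p * 2) then -1 else -2)) :: AP])]>
step 6: <S=[-3], E={z↦3}, C=∅, D=[(∅, ∅, [(λp. (if0 (p * 2) then -1 else -2)) :: AP])]>
step 7: <S=[-3], E=∅, C=[(λp. (if0 (p * 2) then -1 else -2)) :: AP], D=∅>
step 8: <S=[clo(λp. (if0 (p * 2) then -1 else -2), ∅) :: -3], E=∅, C=[AP], D=∅>
step 9: <S=∅, E={p↦-3}, C=[(if0 (p * 2) then -1 else -2)], D=[(∅, ∅, ∅)]>
step 10: <S=∅, E={p↦-3}, C=[(p * 2) :: SEL], D=[(∅, ∅, ∅)]>
step 11: <S=∅, E={p↦-3}, C=[p :: 2 :: PRIM2(mul) :: SEL], D=[(∅, ∅, ∅)]>
step 12: <S=[-3], E={p↦-3}, C=[2 :: PRIM2(mul) :: SEL], D=[(∅, ∅, ∅)]>
step 13: <S=[2 :: -3], E={p↦-3}, C=[PRIM2(mul) :: SEL], D=[(∅, ∅, ∅)]>
step 14: <S=[-6], E={p↦-3}, C=[SEL], D=[(∅, ∅, ∅)]>
step 15: <S=∅, E={p↦-3}, C=[-2], D=[(∅, ∅, ∅)]>
step 16: <S=[-2], E={p↦-3}, C=∅, D=[(∅, ∅, ∅)]>
step 17: <S=[-2], E=∅, C=∅, D=∅>
→ final value -2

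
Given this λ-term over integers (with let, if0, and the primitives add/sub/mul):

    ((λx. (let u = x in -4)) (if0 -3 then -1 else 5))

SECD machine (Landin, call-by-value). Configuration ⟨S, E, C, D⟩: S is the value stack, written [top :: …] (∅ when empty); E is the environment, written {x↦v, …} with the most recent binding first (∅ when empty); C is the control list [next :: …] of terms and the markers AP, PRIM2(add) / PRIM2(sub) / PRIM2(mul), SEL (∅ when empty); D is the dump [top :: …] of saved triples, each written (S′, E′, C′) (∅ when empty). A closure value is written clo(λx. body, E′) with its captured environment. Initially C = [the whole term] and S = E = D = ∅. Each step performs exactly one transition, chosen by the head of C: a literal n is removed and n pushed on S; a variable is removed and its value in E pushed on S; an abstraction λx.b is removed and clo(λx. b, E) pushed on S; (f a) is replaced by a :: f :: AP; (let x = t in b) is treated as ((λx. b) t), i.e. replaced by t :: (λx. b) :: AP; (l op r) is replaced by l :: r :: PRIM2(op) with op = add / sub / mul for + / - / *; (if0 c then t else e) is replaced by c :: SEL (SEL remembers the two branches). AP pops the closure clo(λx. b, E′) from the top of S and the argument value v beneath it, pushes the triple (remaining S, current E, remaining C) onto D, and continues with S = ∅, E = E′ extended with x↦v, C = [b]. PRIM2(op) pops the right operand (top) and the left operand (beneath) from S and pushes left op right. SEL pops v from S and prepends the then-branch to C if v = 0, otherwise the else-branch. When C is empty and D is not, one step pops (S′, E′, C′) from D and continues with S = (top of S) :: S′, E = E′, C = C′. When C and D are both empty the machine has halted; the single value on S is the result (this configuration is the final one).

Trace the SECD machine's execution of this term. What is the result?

Answer: -4

Derivation:
t=0: ⟨S=∅; E=∅; C=[((λx. (let u = x in -4)) (if0 -3 then -1 else 5))]; D=∅⟩
t=1: ⟨S=∅; E=∅; C=[(if0 -3 then -1 else 5) :: (λx. (let u = x in -4)) :: AP]; D=∅⟩
t=2: ⟨S=∅; E=∅; C=[-3 :: SEL :: (λx. (let u = x in -4)) :: AP]; D=∅⟩
t=3: ⟨S=[-3]; E=∅; C=[SEL :: (λx. (let u = x in -4)) :: AP]; D=∅⟩
t=4: ⟨S=∅; E=∅; C=[5 :: (λx. (let u = x in -4)) :: AP]; D=∅⟩
t=5: ⟨S=[5]; E=∅; C=[(λx. (let u = x in -4)) :: AP]; D=∅⟩
t=6: ⟨S=[clo(λx. (let u = x in -4), ∅) :: 5]; E=∅; C=[AP]; D=∅⟩
t=7: ⟨S=∅; E={x↦5}; C=[(let u = x in -4)]; D=[(∅, ∅, ∅)]⟩
t=8: ⟨S=∅; E={x↦5}; C=[x :: (λu. -4) :: AP]; D=[(∅, ∅, ∅)]⟩
t=9: ⟨S=[5]; E={x↦5}; C=[(λu. -4) :: AP]; D=[(∅, ∅, ∅)]⟩
t=10: ⟨S=[clo(λu. -4, {x↦5}) :: 5]; E={x↦5}; C=[AP]; D=[(∅, ∅, ∅)]⟩
t=11: ⟨S=∅; E={u↦5, x↦5}; C=[-4]; D=[(∅, {x↦5}, ∅) :: (∅, ∅, ∅)]⟩
t=12: ⟨S=[-4]; E={u↦5, x↦5}; C=∅; D=[(∅, {x↦5}, ∅) :: (∅, ∅, ∅)]⟩
t=13: ⟨S=[-4]; E={x↦5}; C=∅; D=[(∅, ∅, ∅)]⟩
t=14: ⟨S=[-4]; E=∅; C=∅; D=∅⟩
→ final value -4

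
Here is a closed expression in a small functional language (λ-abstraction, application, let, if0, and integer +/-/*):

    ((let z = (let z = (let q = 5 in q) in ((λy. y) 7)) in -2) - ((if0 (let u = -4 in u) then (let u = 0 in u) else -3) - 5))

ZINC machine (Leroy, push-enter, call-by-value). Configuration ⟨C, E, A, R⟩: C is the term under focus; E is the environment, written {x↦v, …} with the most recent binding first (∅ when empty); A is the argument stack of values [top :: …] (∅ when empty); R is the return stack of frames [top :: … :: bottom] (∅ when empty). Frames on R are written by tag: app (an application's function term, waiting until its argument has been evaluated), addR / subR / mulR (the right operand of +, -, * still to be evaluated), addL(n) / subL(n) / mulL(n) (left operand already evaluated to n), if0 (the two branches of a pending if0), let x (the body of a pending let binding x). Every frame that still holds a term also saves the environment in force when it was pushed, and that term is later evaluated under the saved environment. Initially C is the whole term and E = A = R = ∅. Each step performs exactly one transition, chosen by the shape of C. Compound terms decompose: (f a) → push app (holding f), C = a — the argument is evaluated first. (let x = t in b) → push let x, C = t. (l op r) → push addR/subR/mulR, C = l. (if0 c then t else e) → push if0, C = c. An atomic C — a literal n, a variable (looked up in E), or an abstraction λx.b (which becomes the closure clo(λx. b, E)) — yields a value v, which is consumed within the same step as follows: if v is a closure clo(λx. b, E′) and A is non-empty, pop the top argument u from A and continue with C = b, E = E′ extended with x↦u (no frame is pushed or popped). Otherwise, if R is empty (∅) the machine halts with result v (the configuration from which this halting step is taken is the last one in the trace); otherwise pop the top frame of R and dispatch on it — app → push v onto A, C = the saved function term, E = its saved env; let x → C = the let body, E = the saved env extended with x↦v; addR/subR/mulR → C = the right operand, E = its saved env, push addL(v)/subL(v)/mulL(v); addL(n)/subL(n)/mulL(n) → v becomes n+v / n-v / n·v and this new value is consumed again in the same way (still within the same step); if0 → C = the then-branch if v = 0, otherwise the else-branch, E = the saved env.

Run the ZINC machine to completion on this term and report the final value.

0. [C=((let z = (let z = (let q = 5 in q) in ((λy. y) 7)) in -2) - ((if0 (let u = -4 in u) then (let u = 0 in u) else -3) - 5)) | E=∅ | A=∅ | R=∅]
1. [C=(let z = (let z = (let q = 5 in q) in ((λy. y) 7)) in -2) | E=∅ | A=∅ | R=[subR]]
2. [C=(let z = (let q = 5 in q) in ((λy. y) 7)) | E=∅ | A=∅ | R=[let z :: subR]]
3. [C=(let q = 5 in q) | E=∅ | A=∅ | R=[let z :: let z :: subR]]
4. [C=5 | E=∅ | A=∅ | R=[let q :: let z :: let z :: subR]]
5. [C=q | E={q↦5} | A=∅ | R=[let z :: let z :: subR]]
6. [C=((λy. y) 7) | E={z↦5} | A=∅ | R=[let z :: subR]]
7. [C=7 | E={z↦5} | A=∅ | R=[app :: let z :: subR]]
8. [C=(λy. y) | E={z↦5} | A=[7] | R=[let z :: subR]]
9. [C=y | E={y↦7, z↦5} | A=∅ | R=[let z :: subR]]
10. [C=-2 | E={z↦7} | A=∅ | R=[subR]]
11. [C=((if0 (let u = -4 in u) then (let u = 0 in u) else -3) - 5) | E=∅ | A=∅ | R=[subL(-2)]]
12. [C=(if0 (let u = -4 in u) then (let u = 0 in u) else -3) | E=∅ | A=∅ | R=[subR :: subL(-2)]]
13. [C=(let u = -4 in u) | E=∅ | A=∅ | R=[if0 :: subR :: subL(-2)]]
14. [C=-4 | E=∅ | A=∅ | R=[let u :: if0 :: subR :: subL(-2)]]
15. [C=u | E={u↦-4} | A=∅ | R=[if0 :: subR :: subL(-2)]]
16. [C=-3 | E=∅ | A=∅ | R=[subR :: subL(-2)]]
17. [C=5 | E=∅ | A=∅ | R=[subL(-3) :: subL(-2)]]
→ final value 6

Answer: 6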